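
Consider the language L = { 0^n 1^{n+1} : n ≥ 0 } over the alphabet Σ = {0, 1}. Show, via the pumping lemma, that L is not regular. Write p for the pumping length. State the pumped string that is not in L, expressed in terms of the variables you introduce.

0^{p+k} 1^{p+1}

Toward a contradiction, assume L is regular with pumping length p.
Choose w = 0^p 1^{p+1}, which is in L with |w| = 2p+1 ≥ p.
By the pumping lemma, w = xyz with |xy| ≤ p and y is nonempty.
Because |xy| ≤ p and w begins with p copies of 0, we have y = 0^k with 1 ≤ k ≤ p.
Pump with i = 2: xy^2z = 0^{p+k} 1^{p+1}. For this to lie in L we would need p+1 = (p+k)+1, which forces k = 0. But k ≥ 1, so xy^2z ∉ L.
Contradiction. Therefore L is not regular.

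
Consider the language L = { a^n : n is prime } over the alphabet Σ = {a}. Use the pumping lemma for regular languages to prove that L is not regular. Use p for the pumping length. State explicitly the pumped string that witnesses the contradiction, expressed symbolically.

a^{q(1+k)}

Assume L is regular. Let p be the pumping length given by the pumping lemma.
Let q be a prime with q ≥ p+2 (infinitely many primes exist), and take w = a^q ∈ L with |w| = q ≥ p.
Write w = xyz as guaranteed by the lemma, with |xy| ≤ p and y is nonempty.
Then y = a^k for some k with 1 ≤ k ≤ p.
Since 1 ≤ k ≤ p, |xz| = q-k. Pump with i = q+1: |xy^{q+1}z| = (q-k)+(q+1)k = q+qk = q(1+k), which is composite (both factors ≥ 2). So xy^{q+1}z = a^{q(1+k)} ∉ L.
This contradicts the pumping lemma, so L is not regular.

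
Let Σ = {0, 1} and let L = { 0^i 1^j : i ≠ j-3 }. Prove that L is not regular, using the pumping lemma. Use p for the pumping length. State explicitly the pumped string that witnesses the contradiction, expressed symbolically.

0^{p+p!} 1^{p+p!+3}

Assume L is regular. Let p be the pumping length given by the pumping lemma.
Choose w = 0^p 1^{p+p!+3}. Since p ≠ (p+p!+3)-3 = p+p!, w ∈ L; and |w| ≥ p.
By the pumping lemma, w = xyz with |xy| ≤ p and |y| ≥ 1.
The first p characters of w are 0's, so xy (and hence y) consists only of 0's. Write y = 0^k, 1 ≤ k ≤ p.
Since 1 ≤ k ≤ p, k divides p!; set t = 1 + p!/k. Then xy^t z has p + (p!/k)·k = p + p! copies of 0. Now the 0-count is p+p! and (1-count)-3 = (p+p!+3)-3 = p+p!, so i ≠ j-3 fails. So xy^t z = 0^{p+p!} 1^{p+p!+3} ∉ L.
Contradiction. Therefore L is not regular.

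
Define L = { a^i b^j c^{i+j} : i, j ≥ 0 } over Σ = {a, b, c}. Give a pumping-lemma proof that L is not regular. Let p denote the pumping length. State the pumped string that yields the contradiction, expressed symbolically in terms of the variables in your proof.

Assume L is regular. Let p be the pumping length given by the pumping lemma.
Take w = a^p b^p c^{2p} ∈ L (with i=j=p, i+j=2p), |w| = 4p ≥ p.
The pumping lemma gives a decomposition w = xyz where |xy| ≤ p and y is nonempty.
The first p characters of w are a's, so xy (and hence y) consists only of a's. Write y = a^k, 1 ≤ k ≤ p.
Consider xy^2z = a^{p+k} b^p c^{2p}. Now the a- and b-counts sum to 2p+k, but the c-count is 2p ≠ 2p+k. So xy^2z ∉ L.
Contradiction. Therefore L is not regular.

a^{p+k} b^p c^{2p}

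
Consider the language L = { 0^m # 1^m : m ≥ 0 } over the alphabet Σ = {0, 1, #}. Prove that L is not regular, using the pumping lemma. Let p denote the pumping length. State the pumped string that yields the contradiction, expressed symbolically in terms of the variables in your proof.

0^{p+k} # 1^p

Assume L is regular; let p be its pumping constant.
Take w = 0^p # 1^p ∈ L with |w| = 2p+1 ≥ p.
The pumping lemma gives a decomposition w = xyz where |xy| ≤ p and y is nonempty.
The first p characters of w are 0's, so xy (and hence y) consists only of 0's. Write y = 0^k, 1 ≤ k ≤ p.
Pump with i = 2: xy^2z = 0^{p+k} # 1^p, which would require p+k = p. But k ≥ 1, so xy^2z ∉ L.
Contradiction. Therefore L is not regular.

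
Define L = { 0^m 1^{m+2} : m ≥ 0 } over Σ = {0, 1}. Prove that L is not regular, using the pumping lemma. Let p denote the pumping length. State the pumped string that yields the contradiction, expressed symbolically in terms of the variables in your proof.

0^{p+k} 1^{p+2}

Toward a contradiction, assume L is regular with pumping length p.
Choose w = 0^p 1^{p+2}, which is in L with |w| = 2p+2 ≥ p.
The pumping lemma gives a decomposition w = xyz where |xy| ≤ p and y is nonempty.
Because |xy| ≤ p and w begins with p copies of 0, we have y = 0^k with 1 ≤ k ≤ p.
Pump with i = 2: xy^2z = 0^{p+k} 1^{p+2}. For this to lie in L we would need p+2 = (p+k)+2, which forces k = 0. But k ≥ 1, so xy^2z ∉ L.
This contradicts the pumping lemma, so L is not regular.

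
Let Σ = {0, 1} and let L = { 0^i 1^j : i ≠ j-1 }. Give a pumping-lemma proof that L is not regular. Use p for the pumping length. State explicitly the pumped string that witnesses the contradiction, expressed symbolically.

0^{p+p!} 1^{p+p!+1}

Toward a contradiction, assume L is regular with pumping length p.
Choose w = 0^p 1^{p+p!+1}. Since p ≠ (p+p!+1)-1 = p+p!, w ∈ L; and |w| ≥ p.
The pumping lemma gives a decomposition w = xyz where |xy| ≤ p and |y| > 0.
The first p characters of w are 0's, so xy (and hence y) consists only of 0's. Write y = 0^k, 1 ≤ k ≤ p.
Since 1 ≤ k ≤ p, k divides p!; set t = 1 + p!/k. Then xy^t z has p + (p!/k)·k = p + p! copies of 0. Now the 0-count is p+p! and (1-count)-1 = (p+p!+1)-1 = p+p!, so i ≠ j-1 fails. So xy^t z = 0^{p+p!} 1^{p+p!+1} ∉ L.
This contradicts the pumping lemma, so L is not regular.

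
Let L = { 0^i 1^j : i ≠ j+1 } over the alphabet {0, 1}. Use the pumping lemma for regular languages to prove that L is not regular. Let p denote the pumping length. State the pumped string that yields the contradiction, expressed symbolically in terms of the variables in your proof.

0^{p+p!} 1^{p+p!-1}

Assume L is regular. Let p be the pumping length given by the pumping lemma.
Choose w = 0^p 1^{p+p!-1}. Since p ≠ (p+p!-1)+1 = p+p!, w ∈ L; and |w| ≥ p.
By the pumping lemma, w = xyz with |xy| ≤ p and y is nonempty.
Since the first p symbols of w are all 0's and |xy| ≤ p, y lies entirely in the leading 0-block: y = 0^k for some k with 1 ≤ k ≤ p.
Since 1 ≤ k ≤ p, k divides p!; set t = 1 + p!/k. Then xy^t z has p + (p!/k)·k = p + p! copies of 0. Now the 0-count is p+p! and (1-count)+1 = (p+p!-1)+1 = p+p!, so i ≠ j+1 fails. So xy^t z = 0^{p+p!} 1^{p+p!-1} ∉ L.
This contradicts the pumping lemma, so L is not regular.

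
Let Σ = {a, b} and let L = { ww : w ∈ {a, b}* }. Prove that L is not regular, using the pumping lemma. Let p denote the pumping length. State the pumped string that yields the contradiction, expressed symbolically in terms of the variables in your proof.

Suppose for contradiction that L is regular, and let p be the pumping length.
Take w = a^p b^p a^p b^p = uu where u = a^pb^p; then w ∈ L and |w| = 4p ≥ p.
Write w = xyz as guaranteed by the lemma, with |xy| ≤ p and y is nonempty.
The first p characters of w are a's, so xy (and hence y) consists only of a's. Write y = a^k, 1 ≤ k ≤ p.
Pump with i = 2: xy^2z = a^{p+k} b^p a^p b^p, of length 4p+k. Suppose this equals vv. The string starts with a and ends with b, so v does too; thus the boundary between the two copies of v is a b→a transition. There is exactly one such transition, at position 2p+k, so |v| = 2p+k and |vv| = 4p+2k ≠ 4p+k since k ≥ 1. So xy^2z ∉ L.
This is a contradiction; hence L is not regular.

a^{p+k} b^p a^p b^p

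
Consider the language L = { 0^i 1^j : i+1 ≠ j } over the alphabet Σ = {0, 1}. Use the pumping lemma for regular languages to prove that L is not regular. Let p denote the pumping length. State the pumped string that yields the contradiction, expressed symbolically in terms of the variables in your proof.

Assume L is regular. Let p be the pumping length given by the pumping lemma.
Choose w = 0^p 1^{p+p!+1}. Since p ≠ (p+p!+1)-1 = p+p!, w ∈ L; and |w| ≥ p.
By the pumping lemma, w = xyz with |xy| ≤ p and y is nonempty.
The first p characters of w are 0's, so xy (and hence y) consists only of 0's. Write y = 0^k, 1 ≤ k ≤ p.
Since 1 ≤ k ≤ p, k divides p!; set t = 1 + p!/k. Then xy^t z has p + (p!/k)·k = p + p! copies of 0. Now the 0-count is p+p! and (1-count)-1 = (p+p!+1)-1 = p+p!, so i+1 ≠ j fails. So xy^t z = 0^{p+p!} 1^{p+p!+1} ∉ L.
This is a contradiction; hence L is not regular.

0^{p+p!} 1^{p+p!+1}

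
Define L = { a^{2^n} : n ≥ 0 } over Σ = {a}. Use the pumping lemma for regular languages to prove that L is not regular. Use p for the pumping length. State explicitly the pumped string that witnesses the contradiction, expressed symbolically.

Assume L is regular. Let p be the pumping length given by the pumping lemma.
Take w = a^{2^p} ∈ L with |w| = 2^p ≥ p.
Write w = xyz as guaranteed by the lemma, with |xy| ≤ p and |y| > 0.
Then y = a^k for some k with 1 ≤ k ≤ p.
Pump with i = 2: xy^2z = a^{2^p+k}. Since 1 ≤ k ≤ p < 2^p, we have 2^p < 2^p+k < 2^{p+1}, so 2^p+k is not a power of 2. So xy^2z ∉ L.
Contradiction. Therefore L is not regular.

a^{2^p+k}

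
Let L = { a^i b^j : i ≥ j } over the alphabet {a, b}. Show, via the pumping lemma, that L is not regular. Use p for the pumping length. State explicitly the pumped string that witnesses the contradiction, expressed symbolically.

Suppose for contradiction that L is regular, and let p be the pumping length.
Choose w = a^p b^p ∈ L, with |w| = 2p ≥ p.
By the pumping lemma, w = xyz with |xy| ≤ p and y is nonempty.
The first p characters of w are a's, so xy (and hence y) consists only of a's. Write y = a^k, 1 ≤ k ≤ p.
Consider xy^0z = xz = a^{p-k} b^p. Since k ≥ 1, the a-count p-k is less than p, so i ≥ j fails; thus xz ∉ L.
This is a contradiction; hence L is not regular.

a^{p-k} b^p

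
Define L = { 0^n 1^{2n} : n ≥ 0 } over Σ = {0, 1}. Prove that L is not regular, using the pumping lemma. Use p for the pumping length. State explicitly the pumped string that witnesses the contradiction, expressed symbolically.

0^{p+k} 1^{2p}

Assume L is regular. Let p be the pumping length given by the pumping lemma.
Choose w = 0^p 1^{2p}, which is in L with |w| = 3p ≥ p.
The pumping lemma gives a decomposition w = xyz where |xy| ≤ p and |y| > 0.
Because |xy| ≤ p and w begins with p copies of 0, we have y = 0^k with 1 ≤ k ≤ p.
Pump with i = 2: xy^2z = 0^{p+k} 1^{2p}. For this to lie in L we would need 2p = 2(p+k), which forces k = 0. But k ≥ 1, so xy^2z ∉ L.
This is a contradiction; hence L is not regular.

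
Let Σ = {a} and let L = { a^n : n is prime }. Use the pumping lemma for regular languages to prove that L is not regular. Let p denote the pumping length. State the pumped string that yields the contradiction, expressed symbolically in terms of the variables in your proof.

Suppose for contradiction that L is regular, and let p be the pumping length.
Let q be a prime with q ≥ p+2 (infinitely many primes exist), and take w = a^q ∈ L with |w| = q ≥ p.
The pumping lemma gives a decomposition w = xyz where |xy| ≤ p and y is nonempty.
Then y = a^k for some k with 1 ≤ k ≤ p.
Since 1 ≤ k ≤ p, |xz| = q-k. Pump with i = q+1: |xy^{q+1}z| = (q-k)+(q+1)k = q+qk = q(1+k), which is composite (both factors ≥ 2). So xy^{q+1}z = a^{q(1+k)} ∉ L.
Contradiction. Therefore L is not regular.

a^{q(1+k)}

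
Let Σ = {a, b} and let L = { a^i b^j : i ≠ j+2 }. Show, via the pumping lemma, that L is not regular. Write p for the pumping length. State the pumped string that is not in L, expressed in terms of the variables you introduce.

Toward a contradiction, assume L is regular with pumping length p.
Choose w = a^p b^{p+p!-2}. Since p ≠ (p+p!-2)+2 = p+p!, w ∈ L; and |w| ≥ p.
By the pumping lemma, w = xyz with |xy| ≤ p and |y| ≥ 1.
The first p characters of w are a's, so xy (and hence y) consists only of a's. Write y = a^k, 1 ≤ k ≤ p.
Since 1 ≤ k ≤ p, k divides p!; set t = 1 + p!/k. Then xy^t z has p + (p!/k)·k = p + p! copies of a. Now the a-count is p+p! and (b-count)+2 = (p+p!-2)+2 = p+p!, so i ≠ j+2 fails. So xy^t z = a^{p+p!} b^{p+p!-2} ∉ L.
This is a contradiction; hence L is not regular.

a^{p+p!} b^{p+p!-2}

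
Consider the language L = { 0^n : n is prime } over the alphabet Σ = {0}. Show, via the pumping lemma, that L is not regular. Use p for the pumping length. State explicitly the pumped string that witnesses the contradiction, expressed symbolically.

0^{q(1+k)}

Toward a contradiction, assume L is regular with pumping length p.
Let q be a prime with q ≥ p+2 (infinitely many primes exist), and take w = 0^q ∈ L with |w| = q ≥ p.
By the pumping lemma, w = xyz with |xy| ≤ p and |y| ≥ 1.
Then y = 0^k for some k with 1 ≤ k ≤ p.
Since 1 ≤ k ≤ p, |xz| = q-k. Pump with i = q+1: |xy^{q+1}z| = (q-k)+(q+1)k = q+qk = q(1+k), which is composite (both factors ≥ 2). So xy^{q+1}z = 0^{q(1+k)} ∉ L.
Contradiction. Therefore L is not regular.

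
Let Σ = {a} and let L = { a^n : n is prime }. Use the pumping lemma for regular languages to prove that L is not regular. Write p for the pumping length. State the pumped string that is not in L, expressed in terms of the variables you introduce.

a^{q(1+k)}

Toward a contradiction, assume L is regular with pumping length p.
Let q be a prime with q ≥ p+2 (infinitely many primes exist), and take w = a^q ∈ L with |w| = q ≥ p.
Write w = xyz as guaranteed by the lemma, with |xy| ≤ p and y is nonempty.
Then y = a^k for some k with 1 ≤ k ≤ p.
Since 1 ≤ k ≤ p, |xz| = q-k. Pump with i = q+1: |xy^{q+1}z| = (q-k)+(q+1)k = q+qk = q(1+k), which is composite (both factors ≥ 2). So xy^{q+1}z = a^{q(1+k)} ∉ L.
This is a contradiction; hence L is not regular.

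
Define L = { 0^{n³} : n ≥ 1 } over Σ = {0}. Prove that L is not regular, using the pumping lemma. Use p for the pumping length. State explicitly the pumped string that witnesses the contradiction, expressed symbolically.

0^{p³+k}

Toward a contradiction, assume L is regular with pumping length p.
Take w = 0^{p³} ∈ L with |w| = p³ ≥ p.
Write w = xyz as guaranteed by the lemma, with |xy| ≤ p and |y| ≥ 1.
Then y = 0^k for some k with 1 ≤ k ≤ p.
Pump with i = 2: xy^2z = 0^{p³+k}. Since 1 ≤ k ≤ p, p³ < p³+k ≤ p³+p < p³+3p²+3p+1 = (p+1)³, so p³+k is not a perfect cube. So xy^2z ∉ L.
Contradiction. Therefore L is not regular.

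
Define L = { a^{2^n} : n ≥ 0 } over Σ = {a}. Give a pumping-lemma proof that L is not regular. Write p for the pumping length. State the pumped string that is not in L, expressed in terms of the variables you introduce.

Assume L is regular. Let p be the pumping length given by the pumping lemma.
Take w = a^{2^p} ∈ L with |w| = 2^p ≥ p.
By the pumping lemma, w = xyz with |xy| ≤ p and |y| ≥ 1.
Then y = a^k for some k with 1 ≤ k ≤ p.
Pump with i = 2: xy^2z = a^{2^p+k}. Since 1 ≤ k ≤ p < 2^p, we have 2^p < 2^p+k < 2^{p+1}, so 2^p+k is not a power of 2. So xy^2z ∉ L.
Contradiction. Therefore L is not regular.

a^{2^p+k}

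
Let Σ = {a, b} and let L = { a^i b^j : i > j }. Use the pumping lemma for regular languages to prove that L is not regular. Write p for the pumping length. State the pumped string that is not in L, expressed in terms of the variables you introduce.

Assume L is regular; let p be its pumping constant.
Choose w = a^{p+1} b^p ∈ L, with |w| = 2p+1 ≥ p.
The pumping lemma gives a decomposition w = xyz where |xy| ≤ p and |y| > 0.
The first p characters of w are a's, so xy (and hence y) consists only of a's. Write y = a^k, 1 ≤ k ≤ p.
Consider xy^0z = xz = a^{p+1-k} b^p. Since k ≥ 1, the a-count p+1-k is at most p, so i > j fails; thus xz ∉ L.
Contradiction. Therefore L is not regular.

a^{p+1-k} b^p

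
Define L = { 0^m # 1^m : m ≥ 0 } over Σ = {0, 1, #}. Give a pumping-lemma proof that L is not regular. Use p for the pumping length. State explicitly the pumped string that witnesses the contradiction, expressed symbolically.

0^{p+k} # 1^p

Suppose for contradiction that L is regular, and let p be the pumping length.
Take w = 0^p # 1^p ∈ L with |w| = 2p+1 ≥ p.
By the pumping lemma, w = xyz with |xy| ≤ p and |y| > 0.
The first p characters of w are 0's, so xy (and hence y) consists only of 0's. Write y = 0^k, 1 ≤ k ≤ p.
Pump with i = 2: xy^2z = 0^{p+k} # 1^p, which would require p+k = p. But k ≥ 1, so xy^2z ∉ L.
Contradiction. Therefore L is not regular.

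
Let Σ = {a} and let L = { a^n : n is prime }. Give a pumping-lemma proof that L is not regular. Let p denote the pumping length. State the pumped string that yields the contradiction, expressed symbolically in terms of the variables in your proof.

Toward a contradiction, assume L is regular with pumping length p.
Let q be a prime with q ≥ p+2 (infinitely many primes exist), and take w = a^q ∈ L with |w| = q ≥ p.
By the pumping lemma, w = xyz with |xy| ≤ p and |y| > 0.
Then y = a^k for some k with 1 ≤ k ≤ p.
Since 1 ≤ k ≤ p, |xz| = q-k. Pump with i = q+1: |xy^{q+1}z| = (q-k)+(q+1)k = q+qk = q(1+k), which is composite (both factors ≥ 2). So xy^{q+1}z = a^{q(1+k)} ∉ L.
Contradiction. Therefore L is not regular.

a^{q(1+k)}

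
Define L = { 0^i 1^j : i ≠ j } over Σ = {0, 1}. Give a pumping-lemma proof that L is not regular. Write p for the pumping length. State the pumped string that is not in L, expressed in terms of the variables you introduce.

0^{p+p!} 1^{p+p!}

Suppose for contradiction that L is regular, and let p be the pumping length.
Choose w = 0^p 1^{p+p!}. Since p ≠ p+p!, w ∈ L; and |w| ≥ p.
By the pumping lemma, w = xyz with |xy| ≤ p and y is nonempty.
The first p characters of w are 0's, so xy (and hence y) consists only of 0's. Write y = 0^k, 1 ≤ k ≤ p.
Since 1 ≤ k ≤ p, k divides p!; set t = 1 + p!/k. Then xy^t z has p + (p!/k)·k = p + p! copies of 0. Now the 0-count equals the 1-count, so i ≠ j fails. So xy^t z = 0^{p+p!} 1^{p+p!} ∉ L.
Contradiction. Therefore L is not regular.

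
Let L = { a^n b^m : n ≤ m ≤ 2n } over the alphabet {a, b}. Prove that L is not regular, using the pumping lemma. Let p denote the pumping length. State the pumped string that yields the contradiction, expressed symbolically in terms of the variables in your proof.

a^{p+k} b^p

Toward a contradiction, assume L is regular with pumping length p.
Take w = a^p b^p ∈ L (since p ≤ p ≤ 2p), with |w| = 2p ≥ p.
By the pumping lemma, w = xyz with |xy| ≤ p and |y| ≥ 1.
The first p characters of w are a's, so xy (and hence y) consists only of a's. Write y = a^k, 1 ≤ k ≤ p.
Pump with i = 2: xy^2z = a^{p+k} b^p. Now n = p+k > p = m, so the condition n ≤ m fails. Thus xy^2z ∉ L.
This is a contradiction; hence L is not regular.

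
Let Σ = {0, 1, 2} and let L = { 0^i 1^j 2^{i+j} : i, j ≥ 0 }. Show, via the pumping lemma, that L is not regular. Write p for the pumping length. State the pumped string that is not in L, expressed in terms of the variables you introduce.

Assume L is regular. Let p be the pumping length given by the pumping lemma.
Take w = 0^p 1^p 2^{2p} ∈ L (with i=j=p, i+j=2p), |w| = 4p ≥ p.
The pumping lemma gives a decomposition w = xyz where |xy| ≤ p and |y| ≥ 1.
Because |xy| ≤ p and w begins with p copies of 0, we have y = 0^k with 1 ≤ k ≤ p.
Consider xy^2z = 0^{p+k} 1^p 2^{2p}. Now the 0- and 1-counts sum to 2p+k, but the 2-count is 2p ≠ 2p+k. So xy^2z ∉ L.
Contradiction. Therefore L is not regular.

0^{p+k} 1^p 2^{2p}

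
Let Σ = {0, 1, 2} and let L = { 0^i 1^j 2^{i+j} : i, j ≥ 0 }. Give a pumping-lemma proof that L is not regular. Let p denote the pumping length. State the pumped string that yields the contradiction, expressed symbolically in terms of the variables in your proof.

Assume L is regular. Let p be the pumping length given by the pumping lemma.
Take w = 0^p 1^p 2^{2p} ∈ L (with i=j=p, i+j=2p), |w| = 4p ≥ p.
Write w = xyz as guaranteed by the lemma, with |xy| ≤ p and y is nonempty.
Because |xy| ≤ p and w begins with p copies of 0, we have y = 0^k with 1 ≤ k ≤ p.
Consider xy^2z = 0^{p+k} 1^p 2^{2p}. Now the 0- and 1-counts sum to 2p+k, but the 2-count is 2p ≠ 2p+k. So xy^2z ∉ L.
Contradiction. Therefore L is not regular.

0^{p+k} 1^p 2^{2p}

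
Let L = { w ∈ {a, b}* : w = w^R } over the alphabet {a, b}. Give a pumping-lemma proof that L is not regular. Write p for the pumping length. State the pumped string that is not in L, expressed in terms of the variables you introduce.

a^{p+k} b a^p

Assume L is regular. Let p be the pumping length given by the pumping lemma.
Take w = a^p b a^p, a palindrome of length 2p+1 ≥ p.
The pumping lemma gives a decomposition w = xyz where |xy| ≤ p and y is nonempty.
Since the first p symbols of w are all a's and |xy| ≤ p, y lies entirely in the leading a-block: y = a^k for some k with 1 ≤ k ≤ p.
Pump with i = 2: xy^2z = a^{p+k} b a^p. Its reverse is a^p b a^{p+k}, which differs from xy^2z since k ≥ 1. So xy^2z is not a palindrome and xy^2z ∉ L.
Contradiction. Therefore L is not regular.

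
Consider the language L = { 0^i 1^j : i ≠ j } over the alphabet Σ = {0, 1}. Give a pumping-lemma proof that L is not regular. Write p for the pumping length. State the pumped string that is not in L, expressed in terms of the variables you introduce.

0^{p+p!} 1^{p+p!}

Toward a contradiction, assume L is regular with pumping length p.
Choose w = 0^p 1^{p+p!}. Since p ≠ p+p!, w ∈ L; and |w| ≥ p.
By the pumping lemma, w = xyz with |xy| ≤ p and |y| ≥ 1.
Because |xy| ≤ p and w begins with p copies of 0, we have y = 0^k with 1 ≤ k ≤ p.
Since 1 ≤ k ≤ p, k divides p!; set t = 1 + p!/k. Then xy^t z has p + (p!/k)·k = p + p! copies of 0. Now the 0-count equals the 1-count, so i ≠ j fails. So xy^t z = 0^{p+p!} 1^{p+p!} ∉ L.
This contradicts the pumping lemma, so L is not regular.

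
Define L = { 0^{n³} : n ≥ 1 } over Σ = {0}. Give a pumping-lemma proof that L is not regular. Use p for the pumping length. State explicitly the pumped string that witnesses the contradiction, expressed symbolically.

0^{p³+k}

Assume L is regular. Let p be the pumping length given by the pumping lemma.
Take w = 0^{p³} ∈ L with |w| = p³ ≥ p.
By the pumping lemma, w = xyz with |xy| ≤ p and |y| ≥ 1.
Then y = 0^k for some k with 1 ≤ k ≤ p.
Pump with i = 2: xy^2z = 0^{p³+k}. Since 1 ≤ k ≤ p, p³ < p³+k ≤ p³+p < p³+3p²+3p+1 = (p+1)³, so p³+k is not a perfect cube. So xy^2z ∉ L.
Contradiction. Therefore L is not regular.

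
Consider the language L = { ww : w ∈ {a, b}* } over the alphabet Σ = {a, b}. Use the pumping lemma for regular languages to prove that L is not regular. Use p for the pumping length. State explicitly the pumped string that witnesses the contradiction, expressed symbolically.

Suppose for contradiction that L is regular, and let p be the pumping length.
Take w = a^p b^p a^p b^p = uu where u = a^pb^p; then w ∈ L and |w| = 4p ≥ p.
Write w = xyz as guaranteed by the lemma, with |xy| ≤ p and |y| ≥ 1.
Since the first p symbols of w are all a's and |xy| ≤ p, y lies entirely in the leading a-block: y = a^k for some k with 1 ≤ k ≤ p.
Pump with i = 2: xy^2z = a^{p+k} b^p a^p b^p, of length 4p+k. Suppose this equals vv. The string starts with a and ends with b, so v does too; thus the boundary between the two copies of v is a b→a transition. There is exactly one such transition, at position 2p+k, so |v| = 2p+k and |vv| = 4p+2k ≠ 4p+k since k ≥ 1. So xy^2z ∉ L.
Contradiction. Therefore L is not regular.

a^{p+k} b^p a^p b^p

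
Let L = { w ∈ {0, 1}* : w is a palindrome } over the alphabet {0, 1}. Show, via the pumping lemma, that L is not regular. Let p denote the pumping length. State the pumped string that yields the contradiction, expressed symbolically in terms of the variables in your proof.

Suppose for contradiction that L is regular, and let p be the pumping length.
Take w = 0^p 1 0^p, a palindrome of length 2p+1 ≥ p.
By the pumping lemma, w = xyz with |xy| ≤ p and y is nonempty.
Because |xy| ≤ p and w begins with p copies of 0, we have y = 0^k with 1 ≤ k ≤ p.
Pump with i = 2: xy^2z = 0^{p+k} 1 0^p. Its reverse is 0^p 1 0^{p+k}, which differs from xy^2z since k ≥ 1. So xy^2z is not a palindrome and xy^2z ∉ L.
This is a contradiction; hence L is not regular.

0^{p+k} 1 0^p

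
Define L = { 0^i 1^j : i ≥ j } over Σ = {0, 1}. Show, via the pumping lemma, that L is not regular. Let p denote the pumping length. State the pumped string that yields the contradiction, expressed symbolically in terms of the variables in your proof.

Toward a contradiction, assume L is regular with pumping length p.
Choose w = 0^p 1^p ∈ L, with |w| = 2p ≥ p.
By the pumping lemma, w = xyz with |xy| ≤ p and y is nonempty.
The first p characters of w are 0's, so xy (and hence y) consists only of 0's. Write y = 0^k, 1 ≤ k ≤ p.
Consider xy^0z = xz = 0^{p-k} 1^p. Since k ≥ 1, the 0-count p-k is less than p, so i ≥ j fails; thus xz ∉ L.
This contradicts the pumping lemma, so L is not regular.

0^{p-k} 1^p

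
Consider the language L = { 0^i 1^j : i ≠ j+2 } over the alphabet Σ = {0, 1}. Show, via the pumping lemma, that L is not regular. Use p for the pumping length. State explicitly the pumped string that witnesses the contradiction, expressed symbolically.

0^{p+p!} 1^{p+p!-2}

Toward a contradiction, assume L is regular with pumping length p.
Choose w = 0^p 1^{p+p!-2}. Since p ≠ (p+p!-2)+2 = p+p!, w ∈ L; and |w| ≥ p.
Write w = xyz as guaranteed by the lemma, with |xy| ≤ p and y is nonempty.
The first p characters of w are 0's, so xy (and hence y) consists only of 0's. Write y = 0^k, 1 ≤ k ≤ p.
Since 1 ≤ k ≤ p, k divides p!; set t = 1 + p!/k. Then xy^t z has p + (p!/k)·k = p + p! copies of 0. Now the 0-count is p+p! and (1-count)+2 = (p+p!-2)+2 = p+p!, so i ≠ j+2 fails. So xy^t z = 0^{p+p!} 1^{p+p!-2} ∉ L.
This contradicts the pumping lemma, so L is not regular.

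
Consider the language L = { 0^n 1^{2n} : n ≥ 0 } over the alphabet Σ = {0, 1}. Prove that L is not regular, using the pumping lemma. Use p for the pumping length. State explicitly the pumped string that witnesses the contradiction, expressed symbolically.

Toward a contradiction, assume L is regular with pumping length p.
Take w = 0^p 1^{2p}. Then w ∈ L and |w| = 3p ≥ p.
By the pumping lemma, w = xyz with |xy| ≤ p and |y| ≥ 1.
Because |xy| ≤ p and w begins with p copies of 0, we have y = 0^k with 1 ≤ k ≤ p.
Pump with i = 2: xy^2z = 0^{p+k} 1^{2p}. For this to lie in L we would need 2p = 2(p+k), which forces k = 0. But k ≥ 1, so xy^2z ∉ L.
Contradiction. Therefore L is not regular.

0^{p+k} 1^{2p}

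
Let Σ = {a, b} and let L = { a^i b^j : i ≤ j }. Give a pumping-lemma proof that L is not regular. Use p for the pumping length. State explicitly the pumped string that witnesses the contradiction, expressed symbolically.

a^{p+k} b^p

Toward a contradiction, assume L is regular with pumping length p.
Choose w = a^p b^p ∈ L, with |w| = 2p ≥ p.
By the pumping lemma, w = xyz with |xy| ≤ p and |y| ≥ 1.
Because |xy| ≤ p and w begins with p copies of a, we have y = a^k with 1 ≤ k ≤ p.
Consider xy^2z = a^{p+k} b^p. Since k ≥ 1, the a-count p+k exceeds the b-count p, so i ≤ j fails; thus xy^2z ∉ L.
This contradicts the pumping lemma, so L is not regular.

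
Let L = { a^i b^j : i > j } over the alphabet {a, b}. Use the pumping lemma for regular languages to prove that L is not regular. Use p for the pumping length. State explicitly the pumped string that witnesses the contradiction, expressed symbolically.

Toward a contradiction, assume L is regular with pumping length p.
Choose w = a^{p+1} b^p ∈ L, with |w| = 2p+1 ≥ p.
Write w = xyz as guaranteed by the lemma, with |xy| ≤ p and y is nonempty.
Because |xy| ≤ p and w begins with p copies of a, we have y = a^k with 1 ≤ k ≤ p.
Consider xy^0z = xz = a^{p+1-k} b^p. Since k ≥ 1, the a-count p+1-k is at most p, so i > j fails; thus xz ∉ L.
This contradicts the pumping lemma, so L is not regular.

a^{p+1-k} b^p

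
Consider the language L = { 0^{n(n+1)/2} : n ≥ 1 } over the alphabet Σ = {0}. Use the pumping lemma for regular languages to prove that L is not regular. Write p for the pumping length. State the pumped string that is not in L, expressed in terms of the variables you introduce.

0^{p(p+1)/2+k}

Suppose for contradiction that L is regular, and let p be the pumping length.
Take w = 0^{p(p+1)/2} ∈ L with |w| = p(p+1)/2 ≥ p.
The pumping lemma gives a decomposition w = xyz where |xy| ≤ p and y is nonempty.
Then y = 0^k for some k with 1 ≤ k ≤ p.
Pump with i = 2: xy^2z = 0^{p(p+1)/2+k}. Since 1 ≤ k ≤ p, p(p+1)/2 < p(p+1)/2+k ≤ p(p+1)/2+p < (p+1)(p+2)/2, so p(p+1)/2+k is strictly between consecutive triangular numbers. So xy^2z ∉ L.
Contradiction. Therefore L is not regular.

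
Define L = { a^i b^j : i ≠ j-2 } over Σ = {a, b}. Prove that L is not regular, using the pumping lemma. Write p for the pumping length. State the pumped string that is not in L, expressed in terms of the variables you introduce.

a^{p+p!} b^{p+p!+2}

Assume L is regular; let p be its pumping constant.
Choose w = a^p b^{p+p!+2}. Since p ≠ (p+p!+2)-2 = p+p!, w ∈ L; and |w| ≥ p.
By the pumping lemma, w = xyz with |xy| ≤ p and y is nonempty.
The first p characters of w are a's, so xy (and hence y) consists only of a's. Write y = a^k, 1 ≤ k ≤ p.
Since 1 ≤ k ≤ p, k divides p!; set t = 1 + p!/k. Then xy^t z has p + (p!/k)·k = p + p! copies of a. Now the a-count is p+p! and (b-count)-2 = (p+p!+2)-2 = p+p!, so i ≠ j-2 fails. So xy^t z = a^{p+p!} b^{p+p!+2} ∉ L.
Contradiction. Therefore L is not regular.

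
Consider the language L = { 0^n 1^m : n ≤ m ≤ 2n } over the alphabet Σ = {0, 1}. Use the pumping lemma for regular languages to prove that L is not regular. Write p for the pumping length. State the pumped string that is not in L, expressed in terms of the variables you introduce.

Toward a contradiction, assume L is regular with pumping length p.
Take w = 0^p 1^p ∈ L (since p ≤ p ≤ 2p), with |w| = 2p ≥ p.
Write w = xyz as guaranteed by the lemma, with |xy| ≤ p and |y| ≥ 1.
The first p characters of w are 0's, so xy (and hence y) consists only of 0's. Write y = 0^k, 1 ≤ k ≤ p.
Pump with i = 2: xy^2z = 0^{p+k} 1^p. Now n = p+k > p = m, so the condition n ≤ m fails. Thus xy^2z ∉ L.
Contradiction. Therefore L is not regular.

0^{p+k} 1^p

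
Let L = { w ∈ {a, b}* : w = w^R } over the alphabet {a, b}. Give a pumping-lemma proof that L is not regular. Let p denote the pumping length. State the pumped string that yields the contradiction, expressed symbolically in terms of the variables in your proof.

a^{p+k} b a^p

Toward a contradiction, assume L is regular with pumping length p.
Take w = a^p b a^p, a palindrome of length 2p+1 ≥ p.
Write w = xyz as guaranteed by the lemma, with |xy| ≤ p and y is nonempty.
Because |xy| ≤ p and w begins with p copies of a, we have y = a^k with 1 ≤ k ≤ p.
Pump with i = 2: xy^2z = a^{p+k} b a^p. Its reverse is a^p b a^{p+k}, which differs from xy^2z since k ≥ 1. So xy^2z is not a palindrome and xy^2z ∉ L.
This contradicts the pumping lemma, so L is not regular.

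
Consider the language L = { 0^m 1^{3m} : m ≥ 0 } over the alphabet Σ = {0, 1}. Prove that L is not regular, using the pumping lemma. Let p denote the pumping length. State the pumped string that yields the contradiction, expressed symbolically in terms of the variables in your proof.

0^{p+k} 1^{3p}

Toward a contradiction, assume L is regular with pumping length p.
Choose w = 0^p 1^{3p}, which is in L with |w| = 4p ≥ p.
Write w = xyz as guaranteed by the lemma, with |xy| ≤ p and |y| > 0.
Because |xy| ≤ p and w begins with p copies of 0, we have y = 0^k with 1 ≤ k ≤ p.
Pump with i = 2: xy^2z = 0^{p+k} 1^{3p}. For this to lie in L we would need 3p = 3(p+k), which forces k = 0. But k ≥ 1, so xy^2z ∉ L.
This is a contradiction; hence L is not regular.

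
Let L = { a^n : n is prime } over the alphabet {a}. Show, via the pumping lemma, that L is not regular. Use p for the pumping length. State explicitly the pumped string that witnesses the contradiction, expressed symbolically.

Assume L is regular; let p be its pumping constant.
Let q be a prime with q ≥ p+2 (infinitely many primes exist), and take w = a^q ∈ L with |w| = q ≥ p.
The pumping lemma gives a decomposition w = xyz where |xy| ≤ p and |y| ≥ 1.
Then y = a^k for some k with 1 ≤ k ≤ p.
Since 1 ≤ k ≤ p, |xz| = q-k. Pump with i = q+1: |xy^{q+1}z| = (q-k)+(q+1)k = q+qk = q(1+k), which is composite (both factors ≥ 2). So xy^{q+1}z = a^{q(1+k)} ∉ L.
Contradiction. Therefore L is not regular.

a^{q(1+k)}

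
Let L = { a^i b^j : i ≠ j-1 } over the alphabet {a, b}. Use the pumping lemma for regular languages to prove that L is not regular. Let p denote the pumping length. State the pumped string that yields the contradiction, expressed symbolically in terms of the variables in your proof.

a^{p+p!} b^{p+p!+1}

Suppose for contradiction that L is regular, and let p be the pumping length.
Choose w = a^p b^{p+p!+1}. Since p ≠ (p+p!+1)-1 = p+p!, w ∈ L; and |w| ≥ p.
By the pumping lemma, w = xyz with |xy| ≤ p and |y| > 0.
Because |xy| ≤ p and w begins with p copies of a, we have y = a^k with 1 ≤ k ≤ p.
Since 1 ≤ k ≤ p, k divides p!; set t = 1 + p!/k. Then xy^t z has p + (p!/k)·k = p + p! copies of a. Now the a-count is p+p! and (b-count)-1 = (p+p!+1)-1 = p+p!, so i ≠ j-1 fails. So xy^t z = a^{p+p!} b^{p+p!+1} ∉ L.
This is a contradiction; hence L is not regular.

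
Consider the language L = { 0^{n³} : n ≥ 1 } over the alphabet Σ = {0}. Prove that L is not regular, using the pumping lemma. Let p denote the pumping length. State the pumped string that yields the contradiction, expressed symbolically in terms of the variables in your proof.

Assume L is regular. Let p be the pumping length given by the pumping lemma.
Take w = 0^{p³} ∈ L with |w| = p³ ≥ p.
Write w = xyz as guaranteed by the lemma, with |xy| ≤ p and |y| > 0.
Then y = 0^k for some k with 1 ≤ k ≤ p.
Pump with i = 2: xy^2z = 0^{p³+k}. Since 1 ≤ k ≤ p, p³ < p³+k ≤ p³+p < p³+3p²+3p+1 = (p+1)³, so p³+k is not a perfect cube. So xy^2z ∉ L.
This contradicts the pumping lemma, so L is not regular.

0^{p³+k}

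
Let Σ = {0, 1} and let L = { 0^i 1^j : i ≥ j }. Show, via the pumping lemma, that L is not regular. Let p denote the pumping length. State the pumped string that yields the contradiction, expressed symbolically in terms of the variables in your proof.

0^{p-k} 1^p

Assume L is regular; let p be its pumping constant.
Choose w = 0^p 1^p ∈ L, with |w| = 2p ≥ p.
The pumping lemma gives a decomposition w = xyz where |xy| ≤ p and |y| > 0.
The first p characters of w are 0's, so xy (and hence y) consists only of 0's. Write y = 0^k, 1 ≤ k ≤ p.
Consider xy^0z = xz = 0^{p-k} 1^p. Since k ≥ 1, the 0-count p-k is less than p, so i ≥ j fails; thus xz ∉ L.
Contradiction. Therefore L is not regular.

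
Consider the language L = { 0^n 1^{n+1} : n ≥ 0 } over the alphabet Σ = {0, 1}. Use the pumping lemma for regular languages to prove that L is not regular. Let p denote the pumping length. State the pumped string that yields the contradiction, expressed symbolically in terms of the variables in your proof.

Toward a contradiction, assume L is regular with pumping length p.
Take w = 0^p 1^{p+1}. Then w ∈ L and |w| = 2p+1 ≥ p.
By the pumping lemma, w = xyz with |xy| ≤ p and |y| > 0.
Since the first p symbols of w are all 0's and |xy| ≤ p, y lies entirely in the leading 0-block: y = 0^k for some k with 1 ≤ k ≤ p.
Pump with i = 2: xy^2z = 0^{p+k} 1^{p+1}. For this to lie in L we would need p+1 = (p+k)+1, which forces k = 0. But k ≥ 1, so xy^2z ∉ L.
This is a contradiction; hence L is not regular.

0^{p+k} 1^{p+1}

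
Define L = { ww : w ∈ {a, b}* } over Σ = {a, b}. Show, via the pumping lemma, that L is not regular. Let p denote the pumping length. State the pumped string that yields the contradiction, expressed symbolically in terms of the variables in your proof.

Toward a contradiction, assume L is regular with pumping length p.
Take w = a^p b^p a^p b^p = uu where u = a^pb^p; then w ∈ L and |w| = 4p ≥ p.
The pumping lemma gives a decomposition w = xyz where |xy| ≤ p and |y| > 0.
Because |xy| ≤ p and w begins with p copies of a, we have y = a^k with 1 ≤ k ≤ p.
Pump with i = 2: xy^2z = a^{p+k} b^p a^p b^p, of length 4p+k. Suppose this equals vv. The string starts with a and ends with b, so v does too; thus the boundary between the two copies of v is a b→a transition. There is exactly one such transition, at position 2p+k, so |v| = 2p+k and |vv| = 4p+2k ≠ 4p+k since k ≥ 1. So xy^2z ∉ L.
Contradiction. Therefore L is not regular.

a^{p+k} b^p a^p b^p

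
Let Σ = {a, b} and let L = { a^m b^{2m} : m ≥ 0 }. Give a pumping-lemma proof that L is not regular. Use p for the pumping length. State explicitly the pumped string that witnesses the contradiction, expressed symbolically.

Assume L is regular. Let p be the pumping length given by the pumping lemma.
Choose w = a^p b^{2p}, which is in L with |w| = 3p ≥ p.
The pumping lemma gives a decomposition w = xyz where |xy| ≤ p and |y| > 0.
Because |xy| ≤ p and w begins with p copies of a, we have y = a^k with 1 ≤ k ≤ p.
Pump with i = 2: xy^2z = a^{p+k} b^{2p}. For this to lie in L we would need 2p = 2(p+k), which forces k = 0. But k ≥ 1, so xy^2z ∉ L.
This is a contradiction; hence L is not regular.

a^{p+k} b^{2p}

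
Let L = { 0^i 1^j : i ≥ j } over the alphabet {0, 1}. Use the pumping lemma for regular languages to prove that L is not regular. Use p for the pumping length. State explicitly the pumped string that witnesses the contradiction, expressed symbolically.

Suppose for contradiction that L is regular, and let p be the pumping length.
Choose w = 0^p 1^p ∈ L, with |w| = 2p ≥ p.
By the pumping lemma, w = xyz with |xy| ≤ p and y is nonempty.
Because |xy| ≤ p and w begins with p copies of 0, we have y = 0^k with 1 ≤ k ≤ p.
Consider xy^0z = xz = 0^{p-k} 1^p. Since k ≥ 1, the 0-count p-k is less than p, so i ≥ j fails; thus xz ∉ L.
This contradicts the pumping lemma, so L is not regular.

0^{p-k} 1^p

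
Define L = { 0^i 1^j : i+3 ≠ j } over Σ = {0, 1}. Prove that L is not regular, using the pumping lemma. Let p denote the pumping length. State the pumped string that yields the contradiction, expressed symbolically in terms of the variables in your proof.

Suppose for contradiction that L is regular, and let p be the pumping length.
Choose w = 0^p 1^{p+p!+3}. Since p ≠ (p+p!+3)-3 = p+p!, w ∈ L; and |w| ≥ p.
The pumping lemma gives a decomposition w = xyz where |xy| ≤ p and |y| > 0.
Since the first p symbols of w are all 0's and |xy| ≤ p, y lies entirely in the leading 0-block: y = 0^k for some k with 1 ≤ k ≤ p.
Since 1 ≤ k ≤ p, k divides p!; set t = 1 + p!/k. Then xy^t z has p + (p!/k)·k = p + p! copies of 0. Now the 0-count is p+p! and (1-count)-3 = (p+p!+3)-3 = p+p!, so i+3 ≠ j fails. So xy^t z = 0^{p+p!} 1^{p+p!+3} ∉ L.
This is a contradiction; hence L is not regular.

0^{p+p!} 1^{p+p!+3}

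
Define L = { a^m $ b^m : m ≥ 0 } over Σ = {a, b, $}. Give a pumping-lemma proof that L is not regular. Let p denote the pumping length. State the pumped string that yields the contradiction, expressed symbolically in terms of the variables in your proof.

a^{p+k} $ b^p

Toward a contradiction, assume L is regular with pumping length p.
Take w = a^p $ b^p ∈ L with |w| = 2p+1 ≥ p.
The pumping lemma gives a decomposition w = xyz where |xy| ≤ p and |y| ≥ 1.
Because |xy| ≤ p and w begins with p copies of a, we have y = a^k with 1 ≤ k ≤ p.
Pump with i = 2: xy^2z = a^{p+k} $ b^p, which would require p+k = p. But k ≥ 1, so xy^2z ∉ L.
Contradiction. Therefore L is not regular.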